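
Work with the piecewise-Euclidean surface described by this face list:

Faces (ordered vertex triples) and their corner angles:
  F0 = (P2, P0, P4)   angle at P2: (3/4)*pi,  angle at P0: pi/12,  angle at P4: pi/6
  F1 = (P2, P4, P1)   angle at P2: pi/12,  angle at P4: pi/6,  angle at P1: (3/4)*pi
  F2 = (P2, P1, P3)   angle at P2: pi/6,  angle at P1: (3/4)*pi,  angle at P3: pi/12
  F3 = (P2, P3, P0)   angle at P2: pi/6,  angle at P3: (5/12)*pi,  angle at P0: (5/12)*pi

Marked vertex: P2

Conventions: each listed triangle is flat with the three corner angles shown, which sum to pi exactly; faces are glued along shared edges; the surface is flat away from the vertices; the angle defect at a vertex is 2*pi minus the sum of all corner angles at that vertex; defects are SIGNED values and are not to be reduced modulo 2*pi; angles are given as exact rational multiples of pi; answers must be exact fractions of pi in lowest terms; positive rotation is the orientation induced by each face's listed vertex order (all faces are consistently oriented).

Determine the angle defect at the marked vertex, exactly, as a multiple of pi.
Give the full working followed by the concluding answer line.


Sum of corner angles at P2: (7/6)*pi
defect = 2*pi - (7/6)*pi

Answer: defect(P2) = (5/6)*pi


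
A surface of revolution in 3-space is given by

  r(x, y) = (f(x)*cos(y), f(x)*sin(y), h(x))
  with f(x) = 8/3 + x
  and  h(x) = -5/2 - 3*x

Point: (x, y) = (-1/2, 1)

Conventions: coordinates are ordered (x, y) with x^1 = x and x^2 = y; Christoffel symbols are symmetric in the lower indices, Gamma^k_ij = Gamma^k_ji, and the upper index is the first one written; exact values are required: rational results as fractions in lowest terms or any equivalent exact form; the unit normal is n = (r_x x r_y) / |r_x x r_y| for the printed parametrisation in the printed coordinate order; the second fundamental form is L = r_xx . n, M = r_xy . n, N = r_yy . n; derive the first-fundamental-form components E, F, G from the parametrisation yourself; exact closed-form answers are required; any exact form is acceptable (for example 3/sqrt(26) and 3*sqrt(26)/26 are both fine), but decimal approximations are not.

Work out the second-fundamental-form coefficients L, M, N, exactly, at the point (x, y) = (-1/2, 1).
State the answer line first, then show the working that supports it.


Answer: L = 0, M = 0, N = -13*sqrt(10)/20

f = 13/6, f' = 1, f'' = 0, h' = -3, h'' = 0
E = 10, F = 0, G = 169/36; answer radicand W^2 = 10
unnormalised second-form numerators: l = 0, m = 0, n = -13/2; L = l/sqrt(10), and similarly M = m/sqrt(W^2), N = n/sqrt(W^2)


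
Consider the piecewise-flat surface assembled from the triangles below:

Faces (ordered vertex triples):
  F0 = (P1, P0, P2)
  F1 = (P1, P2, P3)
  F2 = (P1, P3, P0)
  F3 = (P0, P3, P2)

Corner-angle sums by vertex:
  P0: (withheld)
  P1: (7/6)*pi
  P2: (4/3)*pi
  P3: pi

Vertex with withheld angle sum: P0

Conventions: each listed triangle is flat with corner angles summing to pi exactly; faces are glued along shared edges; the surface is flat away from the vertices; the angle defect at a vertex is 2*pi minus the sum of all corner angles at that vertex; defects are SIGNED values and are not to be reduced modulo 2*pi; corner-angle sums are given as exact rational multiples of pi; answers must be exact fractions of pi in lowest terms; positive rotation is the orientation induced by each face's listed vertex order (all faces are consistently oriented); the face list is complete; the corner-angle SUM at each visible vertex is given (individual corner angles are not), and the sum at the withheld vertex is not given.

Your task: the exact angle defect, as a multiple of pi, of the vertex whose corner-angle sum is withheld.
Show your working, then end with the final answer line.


V = 4, E = 6, F = 4; chi = V - E + F = 2
Gauss-Bonnet: total defect = 2*pi*chi = 4*pi; visible defects sum to (5/2)*pi

Answer: defect(P0) = (3/2)*pi


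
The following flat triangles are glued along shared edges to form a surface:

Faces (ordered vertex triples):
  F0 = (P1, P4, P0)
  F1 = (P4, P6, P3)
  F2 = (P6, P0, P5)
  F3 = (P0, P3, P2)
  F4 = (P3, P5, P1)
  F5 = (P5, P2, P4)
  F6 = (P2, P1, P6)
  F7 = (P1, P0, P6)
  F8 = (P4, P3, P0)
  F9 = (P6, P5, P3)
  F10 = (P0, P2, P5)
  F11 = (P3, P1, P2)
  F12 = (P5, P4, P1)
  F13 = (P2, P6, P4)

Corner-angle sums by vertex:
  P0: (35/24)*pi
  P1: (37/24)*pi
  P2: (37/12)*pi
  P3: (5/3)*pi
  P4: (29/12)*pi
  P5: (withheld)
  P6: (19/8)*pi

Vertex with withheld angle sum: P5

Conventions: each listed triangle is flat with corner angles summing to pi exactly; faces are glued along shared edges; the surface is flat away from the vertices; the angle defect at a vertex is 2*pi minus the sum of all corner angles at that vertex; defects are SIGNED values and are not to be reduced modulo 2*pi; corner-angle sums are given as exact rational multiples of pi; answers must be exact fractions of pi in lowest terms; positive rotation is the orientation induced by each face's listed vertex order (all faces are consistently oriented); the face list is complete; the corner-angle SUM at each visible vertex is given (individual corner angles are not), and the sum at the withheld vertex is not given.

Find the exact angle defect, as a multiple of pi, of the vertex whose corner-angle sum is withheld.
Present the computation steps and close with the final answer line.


V = 7, E = 21, F = 14; chi = V - E + F = 0
Gauss-Bonnet: total defect = 2*pi*chi = 0; visible defects sum to (-13/24)*pi

Answer: defect(P5) = (13/24)*pi


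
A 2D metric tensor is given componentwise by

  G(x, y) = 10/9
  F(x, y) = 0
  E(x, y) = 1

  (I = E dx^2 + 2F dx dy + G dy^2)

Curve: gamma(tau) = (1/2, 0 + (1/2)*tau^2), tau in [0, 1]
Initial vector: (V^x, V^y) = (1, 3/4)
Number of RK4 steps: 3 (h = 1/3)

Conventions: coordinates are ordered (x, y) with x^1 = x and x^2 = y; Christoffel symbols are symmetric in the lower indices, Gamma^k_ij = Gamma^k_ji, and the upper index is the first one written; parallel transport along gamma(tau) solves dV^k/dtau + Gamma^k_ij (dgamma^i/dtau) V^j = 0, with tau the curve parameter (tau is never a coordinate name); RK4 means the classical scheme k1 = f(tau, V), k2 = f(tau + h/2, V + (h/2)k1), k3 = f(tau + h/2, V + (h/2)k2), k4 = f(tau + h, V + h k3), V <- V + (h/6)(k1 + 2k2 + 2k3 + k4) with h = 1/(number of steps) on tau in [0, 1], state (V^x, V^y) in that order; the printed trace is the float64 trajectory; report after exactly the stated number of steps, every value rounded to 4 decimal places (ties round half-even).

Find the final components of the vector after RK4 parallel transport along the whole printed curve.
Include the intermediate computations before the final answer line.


gamma'(tau) = (0, tau); f(tau, V)^k = -Gamma^k_ij(gamma(tau)) gamma'^i(tau) V^j; h = 1/3; intermediate values shown to 6 dp
curve data and Christoffel symbols at the stage parameters:
  tau = 0.000000: gamma = (0.500000, 0.000000), gamma' = (0.000000, 0.000000); Gamma_xxx = 0.000000, Gamma_xxy = 0.000000, Gamma_xyy = 0.000000, Gamma_yxx = 0.000000, Gamma_yxy = 0.000000, Gamma_yyy = 0.000000
  tau = 0.166667: gamma = (0.500000, 0.013889), gamma' = (0.000000, 0.166667); Gamma_xxx = 0.000000, Gamma_xxy = 0.000000, Gamma_xyy = 0.000000, Gamma_yxx = 0.000000, Gamma_yxy = 0.000000, Gamma_yyy = 0.000000
  tau = 0.333333: gamma = (0.500000, 0.055556), gamma' = (0.000000, 0.333333); Gamma_xxx = 0.000000, Gamma_xxy = 0.000000, Gamma_xyy = 0.000000, Gamma_yxx = 0.000000, Gamma_yxy = 0.000000, Gamma_yyy = 0.000000
  tau = 0.500000: gamma = (0.500000, 0.125000), gamma' = (0.000000, 0.500000); Gamma_xxx = 0.000000, Gamma_xxy = 0.000000, Gamma_xyy = 0.000000, Gamma_yxx = 0.000000, Gamma_yxy = 0.000000, Gamma_yyy = 0.000000
  tau = 0.666667: gamma = (0.500000, 0.222222), gamma' = (0.000000, 0.666667); Gamma_xxx = 0.000000, Gamma_xxy = 0.000000, Gamma_xyy = 0.000000, Gamma_yxx = 0.000000, Gamma_yxy = 0.000000, Gamma_yyy = 0.000000
  tau = 0.833333: gamma = (0.500000, 0.347222), gamma' = (0.000000, 0.833333); Gamma_xxx = 0.000000, Gamma_xxy = 0.000000, Gamma_xyy = 0.000000, Gamma_yxx = 0.000000, Gamma_yxy = 0.000000, Gamma_yyy = 0.000000
  tau = 1.000000: gamma = (0.500000, 0.500000), gamma' = (0.000000, 1.000000); Gamma_xxx = 0.000000, Gamma_xxy = 0.000000, Gamma_xyy = 0.000000, Gamma_yxx = 0.000000, Gamma_yxy = 0.000000, Gamma_yyy = 0.000000
step 0: V^x = 1.0000, V^y = 0.7500
step 1: k1 = (0.000000, 0.000000), k2 = (0.000000, 0.000000), k3 = (0.000000, 0.000000), k4 = (0.000000, 0.000000); V <- V + (h/6)(k1 + 2k2 + 2k3 + k4): V^x = 1.0000, V^y = 0.7500
step 2: k1 = (0.000000, 0.000000), k2 = (0.000000, 0.000000), k3 = (0.000000, 0.000000), k4 = (0.000000, 0.000000); V <- V + (h/6)(k1 + 2k2 + 2k3 + k4): V^x = 1.0000, V^y = 0.7500
step 3: k1 = (0.000000, 0.000000), k2 = (0.000000, 0.000000), k3 = (0.000000, 0.000000), k4 = (0.000000, 0.000000); V <- V + (h/6)(k1 + 2k2 + 2k3 + k4): V^x = 1.0000, V^y = 0.7500

Answer: V^x = 1.0000, V^y = 0.7500


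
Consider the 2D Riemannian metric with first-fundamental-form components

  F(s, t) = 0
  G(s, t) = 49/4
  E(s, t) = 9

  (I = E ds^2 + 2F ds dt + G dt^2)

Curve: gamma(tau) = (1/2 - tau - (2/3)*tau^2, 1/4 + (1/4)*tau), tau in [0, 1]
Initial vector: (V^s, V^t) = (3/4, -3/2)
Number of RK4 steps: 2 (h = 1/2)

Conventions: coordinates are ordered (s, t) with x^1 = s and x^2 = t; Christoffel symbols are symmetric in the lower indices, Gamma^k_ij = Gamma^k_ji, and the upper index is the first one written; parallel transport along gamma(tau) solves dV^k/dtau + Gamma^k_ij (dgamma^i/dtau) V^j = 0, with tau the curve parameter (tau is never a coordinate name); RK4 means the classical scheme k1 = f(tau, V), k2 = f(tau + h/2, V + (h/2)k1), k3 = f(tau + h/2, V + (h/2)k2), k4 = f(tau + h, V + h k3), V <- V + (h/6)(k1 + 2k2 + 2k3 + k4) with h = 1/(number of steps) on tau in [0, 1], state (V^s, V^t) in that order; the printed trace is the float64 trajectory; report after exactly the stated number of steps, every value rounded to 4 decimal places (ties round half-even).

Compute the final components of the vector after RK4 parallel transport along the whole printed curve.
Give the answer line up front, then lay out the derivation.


Answer: V^s = 0.7500, V^t = -1.5000

gamma'(tau) = (-1 - (4/3)*tau, 1/4); f(tau, V)^k = -Gamma^k_ij(gamma(tau)) gamma'^i(tau) V^j; h = 1/2; intermediate values shown to 6 dp
curve data and Christoffel symbols at the stage parameters:
  tau = 0.000000: gamma = (0.500000, 0.250000), gamma' = (-1.000000, 0.250000); Gamma_sss = 0.000000, Gamma_sst = 0.000000, Gamma_stt = 0.000000, Gamma_tss = 0.000000, Gamma_tst = 0.000000, Gamma_ttt = 0.000000
  tau = 0.250000: gamma = (0.208333, 0.312500), gamma' = (-1.333333, 0.250000); Gamma_sss = 0.000000, Gamma_sst = 0.000000, Gamma_stt = 0.000000, Gamma_tss = 0.000000, Gamma_tst = 0.000000, Gamma_ttt = 0.000000
  tau = 0.500000: gamma = (-0.166667, 0.375000), gamma' = (-1.666667, 0.250000); Gamma_sss = 0.000000, Gamma_sst = 0.000000, Gamma_stt = 0.000000, Gamma_tss = 0.000000, Gamma_tst = 0.000000, Gamma_ttt = 0.000000
  tau = 0.750000: gamma = (-0.625000, 0.437500), gamma' = (-2.000000, 0.250000); Gamma_sss = 0.000000, Gamma_sst = 0.000000, Gamma_stt = 0.000000, Gamma_tss = 0.000000, Gamma_tst = 0.000000, Gamma_ttt = 0.000000
  tau = 1.000000: gamma = (-1.166667, 0.500000), gamma' = (-2.333333, 0.250000); Gamma_sss = 0.000000, Gamma_sst = 0.000000, Gamma_stt = 0.000000, Gamma_tss = 0.000000, Gamma_tst = 0.000000, Gamma_ttt = 0.000000
step 0: V^s = 0.7500, V^t = -1.5000
step 1: k1 = (0.000000, 0.000000), k2 = (0.000000, 0.000000), k3 = (0.000000, 0.000000), k4 = (0.000000, 0.000000); V <- V + (h/6)(k1 + 2k2 + 2k3 + k4): V^s = 0.7500, V^t = -1.5000
step 2: k1 = (0.000000, 0.000000), k2 = (0.000000, 0.000000), k3 = (0.000000, 0.000000), k4 = (0.000000, 0.000000); V <- V + (h/6)(k1 + 2k2 + 2k3 + k4): V^s = 0.7500, V^t = -1.5000


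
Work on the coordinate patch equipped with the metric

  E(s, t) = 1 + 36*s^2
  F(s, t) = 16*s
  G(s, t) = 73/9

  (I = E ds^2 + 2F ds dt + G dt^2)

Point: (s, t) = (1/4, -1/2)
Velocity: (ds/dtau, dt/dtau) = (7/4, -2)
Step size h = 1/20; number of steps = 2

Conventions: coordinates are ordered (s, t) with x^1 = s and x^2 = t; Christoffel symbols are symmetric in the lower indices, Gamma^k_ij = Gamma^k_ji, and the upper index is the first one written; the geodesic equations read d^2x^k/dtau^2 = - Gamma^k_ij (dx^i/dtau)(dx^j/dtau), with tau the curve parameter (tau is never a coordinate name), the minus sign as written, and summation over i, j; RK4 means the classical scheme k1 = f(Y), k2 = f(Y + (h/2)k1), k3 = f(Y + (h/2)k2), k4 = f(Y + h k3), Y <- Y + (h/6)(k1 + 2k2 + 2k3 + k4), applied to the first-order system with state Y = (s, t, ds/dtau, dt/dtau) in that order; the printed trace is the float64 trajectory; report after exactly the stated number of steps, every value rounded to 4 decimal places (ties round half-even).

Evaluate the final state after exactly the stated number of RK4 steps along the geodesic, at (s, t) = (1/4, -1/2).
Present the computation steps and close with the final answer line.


f(Y) = (ds/dtau, dt/dtau, -Gamma^s_ij Y'^i Y'^j, -Gamma^t_ij Y'^i Y'^j) with the Gammas evaluated at the stage position; h = 0.050000; intermediate values shown to 6 dp
step 0: s = 0.2500, t = -0.5000, ds/dtau = 1.7500, dt/dtau = -2.0000
step 1:
  k1: at (s, t) = (0.250000, -0.500000), (ds/dtau, dt/dtau) = (1.750000, -2.000000); Gamma_sss = 0.868633, Gamma_sst = 0.000000, Gamma_stt = 0.000000, Gamma_tss = 1.544236, Gamma_tst = 0.000000, Gamma_ttt = 0.000000; k1 = (1.750000, -2.000000, -2.660188, -4.729223)
  k2: at (s, t) = (0.293750, -0.550000), (ds/dtau, dt/dtau) = (1.683495, -2.118231); Gamma_sss = 0.942722, Gamma_sst = 0.000000, Gamma_stt = 0.000000, Gamma_tss = 1.426341, Gamma_tst = 0.000000, Gamma_ttt = 0.000000; k2 = (1.683495, -2.118231, -2.671822, -4.042472)
  k3: at (s, t) = (0.292087, -0.552956), (ds/dtau, dt/dtau) = (1.683204, -2.101062); Gamma_sss = 0.940326, Gamma_sst = 0.000000, Gamma_stt = 0.000000, Gamma_tss = 1.430813, Gamma_tst = 0.000000, Gamma_ttt = 0.000000; k3 = (1.683204, -2.101062, -2.664109, -4.053747)
  k4: at (s, t) = (0.334160, -0.605053), (ds/dtau, dt/dtau) = (1.616795, -2.202687); Gamma_sss = 0.991657, Gamma_sst = 0.000000, Gamma_stt = 0.000000, Gamma_tss = 1.318937, Gamma_tst = 0.000000, Gamma_ttt = 0.000000; k4 = (1.616795, -2.202687, -2.592215, -3.447734)
  Y <- Y + (h/6)(k1 + 2k2 + 2k3 + k4): s = 0.3342, t = -0.6053, ds/dtau = 1.6173, dt/dtau = -2.2031
step 2:
  k1: at (s, t) = (0.334168, -0.605344), (ds/dtau, dt/dtau) = (1.617298, -2.203078); Gamma_sss = 0.991665, Gamma_sst = 0.000000, Gamma_stt = 0.000000, Gamma_tss = 1.318916, Gamma_tst = 0.000000, Gamma_ttt = 0.000000; k1 = (1.617298, -2.203078, -2.593850, -3.449825)
  k2: at (s, t) = (0.374601, -0.660421), (ds/dtau, dt/dtau) = (1.552452, -2.289324); Gamma_sss = 1.024523, Gamma_sst = 0.000000, Gamma_stt = 0.000000, Gamma_tss = 1.215543, Gamma_tst = 0.000000, Gamma_ttt = 0.000000; k2 = (1.552452, -2.289324, -2.469208, -2.929588)
  k3: at (s, t) = (0.372980, -0.662577), (ds/dtau, dt/dtau) = (1.555568, -2.276318); Gamma_sss = 1.023481, Gamma_sst = 0.000000, Gamma_stt = 0.000000, Gamma_tss = 1.219586, Gamma_tst = 0.000000, Gamma_ttt = 0.000000; k3 = (1.555568, -2.276318, -2.476611, -2.951143)
  k4: at (s, t) = (0.411947, -0.719160), (ds/dtau, dt/dtau) = (1.493467, -2.350635); Gamma_sss = 1.042880, Gamma_sst = 0.000000, Gamma_stt = 0.000000, Gamma_tss = 1.125151, Gamma_tst = 0.000000, Gamma_ttt = 0.000000; k4 = (1.493467, -2.350635, -2.326086, -2.509587)
  Y <- Y + (h/6)(k1 + 2k2 + 2k3 + k4): s = 0.4119, t = -0.7194, ds/dtau = 1.4939, dt/dtau = -2.3508

Answer: s = 0.4119, t = -0.7194, ds/dtau = 1.4939, dt/dtau = -2.3508


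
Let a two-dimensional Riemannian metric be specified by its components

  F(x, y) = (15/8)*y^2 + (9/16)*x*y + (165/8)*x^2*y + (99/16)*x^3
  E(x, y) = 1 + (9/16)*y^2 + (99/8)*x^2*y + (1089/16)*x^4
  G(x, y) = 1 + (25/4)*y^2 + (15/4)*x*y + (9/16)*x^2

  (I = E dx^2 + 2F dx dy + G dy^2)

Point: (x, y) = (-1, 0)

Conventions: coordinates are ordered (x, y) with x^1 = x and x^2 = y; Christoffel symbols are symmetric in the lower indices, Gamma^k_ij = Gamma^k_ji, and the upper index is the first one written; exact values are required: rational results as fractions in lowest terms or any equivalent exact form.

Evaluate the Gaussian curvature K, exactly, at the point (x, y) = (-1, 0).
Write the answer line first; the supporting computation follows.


Answer: K = -2676/310249

E = 1105/16, F = -99/16, G = 25/16, EG - F^2 = 557/8 at the point
E_x = -1089/4, E_y = 99/8, F_x = 297/16, F_y = 321/16, G_x = -9/8, G_y = -15/4
E_yy = 9/8, F_xy = -651/16, G_xx = 9/8
Brioschi: K = (det M1 - det M2) / (EG - F^2)^2 with the standard first/second-derivative matrices M1, M2.
M1 = [[-E_yy/2 + F_xy - G_xx/2, E_x/2, F_x - E_y/2], [F_y - G_x/2, E, F], [G_y/2, F, G]] = [[-669/16, -1089/8, 99/8], [165/8, 1105/16, -99/16], [-15/8, -99/16, 25/16]]; det M1 = -10293/128
M2 = [[0, E_y/2, G_x/2], [E_y/2, E, F], [G_x/2, F, G]] = [[0, 99/16, -9/16], [99/16, 1105/16, -99/16], [-9/16, -99/16, 25/16]]; det M2 = -4941/128
det M1 - det M2 = -669/16; K = -669/16 / (557/8)^2 = -2676/310249


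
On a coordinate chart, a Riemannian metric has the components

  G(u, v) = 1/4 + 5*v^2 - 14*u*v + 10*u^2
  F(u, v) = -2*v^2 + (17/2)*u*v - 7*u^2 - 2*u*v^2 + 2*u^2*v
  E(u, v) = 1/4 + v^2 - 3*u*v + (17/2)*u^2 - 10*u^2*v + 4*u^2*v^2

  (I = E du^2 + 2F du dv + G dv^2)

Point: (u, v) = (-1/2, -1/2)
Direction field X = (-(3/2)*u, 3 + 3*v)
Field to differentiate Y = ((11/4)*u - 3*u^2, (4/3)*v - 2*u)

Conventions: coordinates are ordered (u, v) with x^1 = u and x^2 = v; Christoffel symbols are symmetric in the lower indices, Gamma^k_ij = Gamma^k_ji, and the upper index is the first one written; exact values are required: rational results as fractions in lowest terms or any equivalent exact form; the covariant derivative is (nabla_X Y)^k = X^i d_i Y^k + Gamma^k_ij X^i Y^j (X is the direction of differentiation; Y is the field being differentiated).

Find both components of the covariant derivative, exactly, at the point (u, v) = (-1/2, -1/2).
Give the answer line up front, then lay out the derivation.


Answer: (nabla_X Y)^u = 7141/856, (nabla_X Y)^v = -6541/1712

E = 27/8, F = -1/8, G = 1/2 at the point
E_u = -13, E_v = -3, F_u = 13/4, F_v = -11/4, G_u = -3, G_v = 2
EG - F^2 = 107/64;  g^inv = (64/107) * [[1/2, 1/8], [1/8, 27/8]]
first-kind symbols [ij,l] = (1/2)(d_i g_jl + d_j g_il - d_l g_ij): [uu,u] = E_u/2 = -13/2, [uu,v] = F_u - E_v/2 = 19/4, [uv,u] = E_v/2 = -3/2, [uv,v] = G_u/2 = -3/2, [vv,u] = F_v - G_u/2 = -5/4, [vv,v] = G_v/2 = 1
Gamma^u_ij = (G*[ij,u] - F*[ij,v])/(EG - F^2), Gamma^v_ij = (E*[ij,v] - F*[ij,u])/(EG - F^2)
Gamma_uuu = -170/107, Gamma_uuv = -60/107, Gamma_uvv = -32/107, Gamma_vuu = 974/107, Gamma_vuv = -336/107, Gamma_vvv = 206/107
X = (3/4, 3/2), Y = (-17/8, 1/3) at the point


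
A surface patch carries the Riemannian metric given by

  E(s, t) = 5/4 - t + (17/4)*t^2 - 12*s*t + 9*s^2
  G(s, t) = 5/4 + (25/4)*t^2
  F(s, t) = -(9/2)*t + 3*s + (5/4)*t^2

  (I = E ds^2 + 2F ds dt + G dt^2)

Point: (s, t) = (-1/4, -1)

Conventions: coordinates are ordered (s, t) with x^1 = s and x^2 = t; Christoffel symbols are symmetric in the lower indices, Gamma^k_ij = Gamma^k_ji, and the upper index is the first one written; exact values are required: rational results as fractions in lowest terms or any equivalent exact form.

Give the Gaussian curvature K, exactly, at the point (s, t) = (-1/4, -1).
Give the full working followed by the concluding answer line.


E = 65/16, F = 5, G = 15/2, EG - F^2 = 175/32 at the point
E_s = 15/2, E_t = -13/2, F_s = 3, F_t = -7, G_s = 0, G_t = -25/2
E_tt = 17/2, F_st = 0, G_ss = 0
Apply the Brioschi formula K = (det M1 - det M2)/(EG - F^2)^2 over the derivative matrices of E, F, G.
M1 = [[-E_tt/2 + F_st - G_ss/2, E_s/2, F_s - E_t/2], [F_t - G_s/2, E, F], [G_t/2, F, G]] = [[-17/4, 15/4, 25/4], [-7, 65/16, 5], [-25/4, 5, 15/2]]; det M1 = -925/256
M2 = [[0, E_t/2, G_s/2], [E_t/2, E, F], [G_s/2, F, G]] = [[0, -13/4, 0], [-13/4, 65/16, 5], [0, 5, 15/2]]; det M2 = -2535/32
det M1 - det M2 = 19355/256; K = 19355/256 / (175/32)^2 = 316/125

Answer: K = 316/125


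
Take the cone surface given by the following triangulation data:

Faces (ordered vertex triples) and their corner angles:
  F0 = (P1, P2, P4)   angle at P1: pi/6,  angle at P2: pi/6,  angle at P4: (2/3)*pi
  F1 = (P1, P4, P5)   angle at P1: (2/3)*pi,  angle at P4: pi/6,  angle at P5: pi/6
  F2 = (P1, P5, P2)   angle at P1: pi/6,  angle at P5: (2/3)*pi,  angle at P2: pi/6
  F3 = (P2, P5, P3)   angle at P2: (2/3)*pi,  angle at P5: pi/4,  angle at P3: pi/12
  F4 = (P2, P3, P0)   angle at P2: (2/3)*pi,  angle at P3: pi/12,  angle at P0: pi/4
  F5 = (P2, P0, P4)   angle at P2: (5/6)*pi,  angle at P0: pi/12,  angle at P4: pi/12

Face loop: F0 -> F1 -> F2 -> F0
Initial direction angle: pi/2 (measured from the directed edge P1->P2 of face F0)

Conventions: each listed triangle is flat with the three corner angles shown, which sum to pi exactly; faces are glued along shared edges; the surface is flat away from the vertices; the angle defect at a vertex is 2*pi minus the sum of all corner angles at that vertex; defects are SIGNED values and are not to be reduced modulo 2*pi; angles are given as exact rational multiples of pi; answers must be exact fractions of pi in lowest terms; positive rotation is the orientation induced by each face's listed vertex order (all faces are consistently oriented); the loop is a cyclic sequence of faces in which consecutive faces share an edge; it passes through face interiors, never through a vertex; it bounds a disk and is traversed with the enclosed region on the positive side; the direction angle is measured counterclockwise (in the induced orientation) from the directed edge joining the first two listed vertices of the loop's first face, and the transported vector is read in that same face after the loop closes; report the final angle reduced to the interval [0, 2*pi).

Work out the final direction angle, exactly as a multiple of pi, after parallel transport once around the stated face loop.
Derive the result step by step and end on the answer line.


enclosed vertex P1: corner angles sum to pi, defect = 2*pi - pi = pi
the rotation equals the total enclosed defect, so the final angle is initial + defects (mod 2*pi)
final angle = pi/2 + pi = (3/2)*pi (mod 2*pi)

Answer: final direction angle = (3/2)*pi


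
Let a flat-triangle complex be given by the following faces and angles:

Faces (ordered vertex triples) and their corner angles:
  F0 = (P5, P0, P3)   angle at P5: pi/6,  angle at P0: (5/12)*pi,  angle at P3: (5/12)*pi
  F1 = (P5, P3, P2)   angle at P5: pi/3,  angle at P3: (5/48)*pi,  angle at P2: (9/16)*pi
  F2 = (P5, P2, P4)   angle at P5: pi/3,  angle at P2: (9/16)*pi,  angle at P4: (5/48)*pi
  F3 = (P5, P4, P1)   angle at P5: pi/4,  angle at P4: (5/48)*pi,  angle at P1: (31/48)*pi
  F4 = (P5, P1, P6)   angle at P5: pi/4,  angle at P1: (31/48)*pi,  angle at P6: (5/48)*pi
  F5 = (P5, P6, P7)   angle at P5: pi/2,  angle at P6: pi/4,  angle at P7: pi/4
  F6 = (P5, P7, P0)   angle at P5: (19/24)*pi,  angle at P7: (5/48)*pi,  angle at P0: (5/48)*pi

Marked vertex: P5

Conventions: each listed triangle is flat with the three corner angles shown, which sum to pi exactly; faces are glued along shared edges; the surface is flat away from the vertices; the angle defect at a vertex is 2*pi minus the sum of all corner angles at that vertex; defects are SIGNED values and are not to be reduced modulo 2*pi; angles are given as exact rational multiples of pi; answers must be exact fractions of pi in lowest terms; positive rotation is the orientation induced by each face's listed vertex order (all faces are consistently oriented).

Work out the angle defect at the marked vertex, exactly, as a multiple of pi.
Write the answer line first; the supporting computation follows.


Answer: defect(P5) = (-5/8)*pi

Sum of corner angles at P5: (21/8)*pi
defect = 2*pi - (21/8)*pi


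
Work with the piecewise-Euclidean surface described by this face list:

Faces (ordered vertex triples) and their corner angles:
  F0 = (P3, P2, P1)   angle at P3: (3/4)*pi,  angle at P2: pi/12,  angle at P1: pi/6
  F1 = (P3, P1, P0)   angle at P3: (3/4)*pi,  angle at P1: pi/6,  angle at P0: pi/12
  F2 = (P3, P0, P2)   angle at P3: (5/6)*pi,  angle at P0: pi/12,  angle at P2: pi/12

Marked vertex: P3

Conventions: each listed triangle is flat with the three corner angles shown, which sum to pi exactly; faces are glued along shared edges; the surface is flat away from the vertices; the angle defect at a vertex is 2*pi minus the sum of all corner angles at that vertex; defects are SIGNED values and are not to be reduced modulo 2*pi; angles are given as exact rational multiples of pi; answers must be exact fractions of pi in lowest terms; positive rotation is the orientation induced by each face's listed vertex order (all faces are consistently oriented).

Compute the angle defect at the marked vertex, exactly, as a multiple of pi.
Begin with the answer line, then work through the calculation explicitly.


Answer: defect(P3) = -pi/3

Sum of corner angles at P3: (7/3)*pi
defect = 2*pi - (7/3)*pi


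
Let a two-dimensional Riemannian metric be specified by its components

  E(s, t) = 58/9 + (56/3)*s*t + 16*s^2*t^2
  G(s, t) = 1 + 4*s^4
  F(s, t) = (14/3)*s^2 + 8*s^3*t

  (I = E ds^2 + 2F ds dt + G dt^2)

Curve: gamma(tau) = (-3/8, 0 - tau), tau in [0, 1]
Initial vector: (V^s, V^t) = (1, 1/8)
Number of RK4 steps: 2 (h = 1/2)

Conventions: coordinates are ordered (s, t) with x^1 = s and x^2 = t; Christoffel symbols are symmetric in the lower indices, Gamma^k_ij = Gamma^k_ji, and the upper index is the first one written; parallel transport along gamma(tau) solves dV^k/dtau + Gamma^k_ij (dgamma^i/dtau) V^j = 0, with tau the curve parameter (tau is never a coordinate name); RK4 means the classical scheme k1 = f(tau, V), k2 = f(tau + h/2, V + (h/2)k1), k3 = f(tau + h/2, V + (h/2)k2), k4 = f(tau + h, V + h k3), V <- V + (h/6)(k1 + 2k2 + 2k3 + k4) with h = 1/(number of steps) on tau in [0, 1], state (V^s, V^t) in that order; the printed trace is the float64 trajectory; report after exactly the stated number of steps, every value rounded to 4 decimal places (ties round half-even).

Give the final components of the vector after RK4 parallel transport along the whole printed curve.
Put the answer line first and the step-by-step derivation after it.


Answer: V^s = 0.6431, V^t = 0.0906

gamma'(tau) = (0, -1); f(tau, V)^k = -Gamma^k_ij(gamma(tau)) gamma'^i(tau) V^j; h = 1/2; intermediate values shown to 6 dp
curve data and Christoffel symbols at the stage parameters:
  tau = 0.000000: gamma = (-0.375000, 0.000000), gamma' = (0.000000, -1.000000); Gamma_sss = 0.000000, Gamma_sst = -0.536518, Gamma_stt = 0.000000, Gamma_tss = 0.000000, Gamma_tst = -0.064670, Gamma_ttt = 0.000000
  tau = 0.250000: gamma = (-0.375000, -0.250000), gamma' = (0.000000, -1.000000); Gamma_sss = -0.321878, Gamma_sst = -0.482816, Gamma_stt = 0.000000, Gamma_tss = -0.033426, Gamma_tst = -0.050139, Gamma_ttt = 0.000000
  tau = 0.500000: gamma = (-0.375000, -0.500000), gamma' = (0.000000, -1.000000); Gamma_sss = -0.582528, Gamma_sst = -0.436896, Gamma_stt = 0.000000, Gamma_tss = -0.053136, Gamma_tst = -0.039852, Gamma_ttt = 0.000000
  tau = 0.750000: gamma = (-0.375000, -0.750000), gamma' = (0.000000, -1.000000); Gamma_sss = -0.795679, Gamma_sst = -0.397840, Gamma_stt = 0.000000, Gamma_tss = -0.064709, Gamma_tst = -0.032354, Gamma_ttt = 0.000000
  tau = 1.000000: gamma = (-0.375000, -1.000000), gamma' = (0.000000, -1.000000); Gamma_sss = -0.972092, Gamma_sst = -0.364534, Gamma_stt = 0.000000, Gamma_tss = -0.071322, Gamma_tst = -0.026746, Gamma_ttt = 0.000000
step 0: V^s = 1.0000, V^t = 0.1250
step 1: k1 = (-0.536518, -0.064670), k2 = (-0.418057, -0.043414), k3 = (-0.432355, -0.044898), k4 = (-0.342449, -0.031237); V <- V + (h/6)(k1 + 2k2 + 2k3 + k4): V^s = 0.7850, V^t = 0.1023
step 2: k1 = (-0.342971, -0.031285), k2 = (-0.278199, -0.022625), k3 = (-0.284641, -0.023149), k4 = (-0.234285, -0.017189); V <- V + (h/6)(k1 + 2k2 + 2k3 + k4): V^s = 0.6431, V^t = 0.0906


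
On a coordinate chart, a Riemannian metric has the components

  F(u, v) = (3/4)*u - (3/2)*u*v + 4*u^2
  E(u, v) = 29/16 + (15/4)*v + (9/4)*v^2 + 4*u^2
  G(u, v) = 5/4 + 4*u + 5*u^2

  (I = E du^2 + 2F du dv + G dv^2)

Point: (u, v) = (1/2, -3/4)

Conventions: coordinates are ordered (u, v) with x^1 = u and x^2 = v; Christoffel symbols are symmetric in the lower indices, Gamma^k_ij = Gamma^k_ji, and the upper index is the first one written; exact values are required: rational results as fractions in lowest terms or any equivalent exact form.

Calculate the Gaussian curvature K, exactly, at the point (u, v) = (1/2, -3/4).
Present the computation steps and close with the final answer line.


E = 81/64, F = 31/16, G = 9/2, EG - F^2 = 497/256 at the point
E_u = 4, E_v = 3/8, F_u = 47/8, F_v = -3/4, G_u = 9, G_v = 0
E_vv = 9/2, F_uv = -3/2, G_uu = 10
By Brioschi, K is (det M1 - det M2) divided by (EG - F^2) squared.
M1 = [[-E_vv/2 + F_uv - G_uu/2, E_u/2, F_u - E_v/2], [F_v - G_u/2, E, F], [G_v/2, F, G]] = [[-35/4, 2, 91/16], [-21/4, 81/64, 31/16], [0, 31/16, 9/2]]; det M1 = -7063/256
M2 = [[0, E_v/2, G_u/2], [E_v/2, E, F], [G_u/2, F, G]] = [[0, 3/16, 9/2], [3/16, 81/64, 31/16], [9/2, 31/16, 9/2]]; det M2 = -11529/512
det M1 - det M2 = -2597/512; K = -2597/512 / (497/256)^2 = -6784/5041

Answer: K = -6784/5041


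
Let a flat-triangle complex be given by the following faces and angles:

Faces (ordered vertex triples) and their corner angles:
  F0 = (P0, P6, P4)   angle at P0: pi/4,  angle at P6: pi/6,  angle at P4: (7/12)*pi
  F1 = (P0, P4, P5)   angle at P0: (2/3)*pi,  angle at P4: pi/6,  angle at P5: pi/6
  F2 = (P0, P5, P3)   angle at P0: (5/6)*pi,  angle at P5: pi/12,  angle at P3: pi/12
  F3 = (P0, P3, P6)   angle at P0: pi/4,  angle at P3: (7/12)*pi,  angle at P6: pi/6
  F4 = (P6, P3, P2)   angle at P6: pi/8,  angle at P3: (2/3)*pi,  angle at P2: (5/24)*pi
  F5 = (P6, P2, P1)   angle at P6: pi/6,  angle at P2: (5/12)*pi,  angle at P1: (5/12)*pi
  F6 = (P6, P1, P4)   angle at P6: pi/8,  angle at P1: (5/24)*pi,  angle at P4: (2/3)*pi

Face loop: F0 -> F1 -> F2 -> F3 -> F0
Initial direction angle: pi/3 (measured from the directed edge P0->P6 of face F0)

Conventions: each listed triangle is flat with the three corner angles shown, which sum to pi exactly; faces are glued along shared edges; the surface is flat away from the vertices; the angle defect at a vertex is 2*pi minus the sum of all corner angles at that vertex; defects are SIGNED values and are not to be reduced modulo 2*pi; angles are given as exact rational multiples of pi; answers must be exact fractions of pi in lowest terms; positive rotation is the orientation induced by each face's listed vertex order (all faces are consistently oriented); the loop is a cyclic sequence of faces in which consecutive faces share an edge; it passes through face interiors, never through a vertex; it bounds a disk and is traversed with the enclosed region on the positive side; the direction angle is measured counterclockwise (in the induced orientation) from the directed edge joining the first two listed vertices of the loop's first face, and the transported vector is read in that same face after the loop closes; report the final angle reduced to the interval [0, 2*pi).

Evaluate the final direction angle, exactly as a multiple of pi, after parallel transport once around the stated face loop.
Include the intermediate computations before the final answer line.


enclosed vertex P0: corner angles sum to 2*pi, defect = 2*pi - 2*pi = 0
transport around the loop rotates by the sum of enclosed defects; add to the initial angle mod 2*pi
final angle = pi/3 + 0 = pi/3 (mod 2*pi)

Answer: final direction angle = pi/3


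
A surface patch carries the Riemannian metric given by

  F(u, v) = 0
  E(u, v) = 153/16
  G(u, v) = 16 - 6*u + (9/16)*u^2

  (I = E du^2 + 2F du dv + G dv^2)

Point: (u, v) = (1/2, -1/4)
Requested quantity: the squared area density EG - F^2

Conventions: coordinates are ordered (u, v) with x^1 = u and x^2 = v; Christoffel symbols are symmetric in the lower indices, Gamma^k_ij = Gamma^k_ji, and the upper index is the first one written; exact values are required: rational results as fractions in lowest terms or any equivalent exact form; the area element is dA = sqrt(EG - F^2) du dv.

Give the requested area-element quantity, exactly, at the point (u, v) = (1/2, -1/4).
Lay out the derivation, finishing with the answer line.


E = 153/16, F = 0, G = 841/64; EG - F^2 = 128673/1024

Answer: EG - F^2 = 128673/1024


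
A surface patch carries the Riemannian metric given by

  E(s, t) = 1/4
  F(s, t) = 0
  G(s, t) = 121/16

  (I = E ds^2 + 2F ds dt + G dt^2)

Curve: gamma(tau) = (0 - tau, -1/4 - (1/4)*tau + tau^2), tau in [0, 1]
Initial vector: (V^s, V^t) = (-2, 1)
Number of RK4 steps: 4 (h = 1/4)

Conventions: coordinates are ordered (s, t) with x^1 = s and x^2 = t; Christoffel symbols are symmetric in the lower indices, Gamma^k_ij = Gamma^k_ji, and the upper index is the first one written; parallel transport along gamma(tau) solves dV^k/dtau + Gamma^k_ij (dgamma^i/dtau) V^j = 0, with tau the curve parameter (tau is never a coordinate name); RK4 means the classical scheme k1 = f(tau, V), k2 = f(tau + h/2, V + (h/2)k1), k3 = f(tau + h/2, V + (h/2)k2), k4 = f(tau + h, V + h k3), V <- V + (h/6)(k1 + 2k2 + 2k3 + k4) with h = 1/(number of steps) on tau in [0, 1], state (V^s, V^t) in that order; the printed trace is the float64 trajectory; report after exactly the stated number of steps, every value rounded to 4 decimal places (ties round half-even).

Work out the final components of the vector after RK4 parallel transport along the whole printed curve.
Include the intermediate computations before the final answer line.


gamma'(tau) = (-1, -1/4 + 2*tau); f(tau, V)^k = -Gamma^k_ij(gamma(tau)) gamma'^i(tau) V^j; h = 1/4; intermediate values shown to 6 dp
curve data and Christoffel symbols at the stage parameters:
  tau = 0.000000: gamma = (0.000000, -0.250000), gamma' = (-1.000000, -0.250000); Gamma_sss = 0.000000, Gamma_sst = 0.000000, Gamma_stt = 0.000000, Gamma_tss = 0.000000, Gamma_tst = 0.000000, Gamma_ttt = 0.000000
  tau = 0.125000: gamma = (-0.125000, -0.265625), gamma' = (-1.000000, 0.000000); Gamma_sss = 0.000000, Gamma_sst = 0.000000, Gamma_stt = 0.000000, Gamma_tss = 0.000000, Gamma_tst = 0.000000, Gamma_ttt = 0.000000
  tau = 0.250000: gamma = (-0.250000, -0.250000), gamma' = (-1.000000, 0.250000); Gamma_sss = 0.000000, Gamma_sst = 0.000000, Gamma_stt = 0.000000, Gamma_tss = 0.000000, Gamma_tst = 0.000000, Gamma_ttt = 0.000000
  tau = 0.375000: gamma = (-0.375000, -0.203125), gamma' = (-1.000000, 0.500000); Gamma_sss = 0.000000, Gamma_sst = 0.000000, Gamma_stt = 0.000000, Gamma_tss = 0.000000, Gamma_tst = 0.000000, Gamma_ttt = 0.000000
  tau = 0.500000: gamma = (-0.500000, -0.125000), gamma' = (-1.000000, 0.750000); Gamma_sss = 0.000000, Gamma_sst = 0.000000, Gamma_stt = 0.000000, Gamma_tss = 0.000000, Gamma_tst = 0.000000, Gamma_ttt = 0.000000
  tau = 0.625000: gamma = (-0.625000, -0.015625), gamma' = (-1.000000, 1.000000); Gamma_sss = 0.000000, Gamma_sst = 0.000000, Gamma_stt = 0.000000, Gamma_tss = 0.000000, Gamma_tst = 0.000000, Gamma_ttt = 0.000000
  tau = 0.750000: gamma = (-0.750000, 0.125000), gamma' = (-1.000000, 1.250000); Gamma_sss = 0.000000, Gamma_sst = 0.000000, Gamma_stt = 0.000000, Gamma_tss = 0.000000, Gamma_tst = 0.000000, Gamma_ttt = 0.000000
  tau = 0.875000: gamma = (-0.875000, 0.296875), gamma' = (-1.000000, 1.500000); Gamma_sss = 0.000000, Gamma_sst = 0.000000, Gamma_stt = 0.000000, Gamma_tss = 0.000000, Gamma_tst = 0.000000, Gamma_ttt = 0.000000
  tau = 1.000000: gamma = (-1.000000, 0.500000), gamma' = (-1.000000, 1.750000); Gamma_sss = 0.000000, Gamma_sst = 0.000000, Gamma_stt = 0.000000, Gamma_tss = 0.000000, Gamma_tst = 0.000000, Gamma_ttt = 0.000000
step 0: V^s = -2.0000, V^t = 1.0000
step 1: k1 = (0.000000, 0.000000), k2 = (0.000000, 0.000000), k3 = (0.000000, 0.000000), k4 = (0.000000, 0.000000); V <- V + (h/6)(k1 + 2k2 + 2k3 + k4): V^s = -2.0000, V^t = 1.0000
step 2: k1 = (0.000000, 0.000000), k2 = (0.000000, 0.000000), k3 = (0.000000, 0.000000), k4 = (0.000000, 0.000000); V <- V + (h/6)(k1 + 2k2 + 2k3 + k4): V^s = -2.0000, V^t = 1.0000
step 3: k1 = (0.000000, 0.000000), k2 = (0.000000, 0.000000), k3 = (0.000000, 0.000000), k4 = (0.000000, 0.000000); V <- V + (h/6)(k1 + 2k2 + 2k3 + k4): V^s = -2.0000, V^t = 1.0000
step 4: k1 = (0.000000, 0.000000), k2 = (0.000000, 0.000000), k3 = (0.000000, 0.000000), k4 = (0.000000, 0.000000); V <- V + (h/6)(k1 + 2k2 + 2k3 + k4): V^s = -2.0000, V^t = 1.0000

Answer: V^s = -2.0000, V^t = 1.0000


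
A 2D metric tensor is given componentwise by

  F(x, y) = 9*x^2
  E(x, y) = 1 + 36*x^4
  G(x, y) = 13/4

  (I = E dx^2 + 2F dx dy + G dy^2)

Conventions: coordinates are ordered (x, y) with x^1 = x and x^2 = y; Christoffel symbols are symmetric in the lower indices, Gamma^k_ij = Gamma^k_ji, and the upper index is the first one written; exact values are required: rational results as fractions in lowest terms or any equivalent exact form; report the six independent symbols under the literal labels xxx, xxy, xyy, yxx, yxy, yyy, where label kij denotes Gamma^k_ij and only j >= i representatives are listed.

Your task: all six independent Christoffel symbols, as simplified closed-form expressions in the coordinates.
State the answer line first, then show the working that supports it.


Answer: Gamma_xxx = 288*x^3/(144*x^4 + 13), Gamma_xxy = 0, Gamma_xyy = 0, Gamma_yxx = 72*x/(144*x^4 + 13), Gamma_yxy = 0, Gamma_yyy = 0

E = 1 + 36*x^4; F = 9*x^2; G = 13/4
Gamma^k_ij = (1/2) g^{kl} (d_i g_jl + d_j g_il - d_l g_ij), with g^inv = (1/(EG-F^2)) [[G, -F], [-F, E]]
first partials: E_x = 144*x^3, E_y = 0, F_x = 18*x, F_y = 0, G_x = 0, G_y = 0
D = EG - F^2 = 13/4 + 36*x^4
expanded: Gamma^x_xx = (G E_x - 2F F_x + F E_y)/(2D), Gamma^x_xy = (G E_y - F G_x)/(2D), Gamma^x_yy = (2G F_y - G G_x - F G_y)/(2D), Gamma^y_xx = (2E F_x - E E_y - F E_x)/(2D), Gamma^y_xy = (E G_x - F E_y)/(2D), Gamma^y_yy = (E G_y - 2F F_y + F G_x)/(2D); substitute and cancel common factors


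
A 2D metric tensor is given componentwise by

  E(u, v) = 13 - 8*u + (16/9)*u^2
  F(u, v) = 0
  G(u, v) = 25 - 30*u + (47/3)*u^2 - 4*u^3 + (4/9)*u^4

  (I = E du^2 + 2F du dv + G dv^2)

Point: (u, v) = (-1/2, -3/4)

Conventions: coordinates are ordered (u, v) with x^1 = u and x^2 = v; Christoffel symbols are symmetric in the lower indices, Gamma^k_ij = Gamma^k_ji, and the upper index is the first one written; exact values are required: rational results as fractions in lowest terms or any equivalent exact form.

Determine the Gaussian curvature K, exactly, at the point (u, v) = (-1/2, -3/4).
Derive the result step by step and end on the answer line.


E = 157/9, F = 0, G = 400/9, EG - F^2 = 62800/81 at the point
E_u = -88/9, E_v = 0, F_u = 0, F_v = 0, G_u = -440/9, G_v = 0
E_vv = 0, F_uv = 0, G_uu = 134/3
The intrinsic route: Brioschi's K = (det M1 - det M2)/(EG - F^2)^2.
M1 = [[-E_vv/2 + F_uv - G_uu/2, E_u/2, F_u - E_v/2], [F_v - G_u/2, E, F], [G_v/2, F, G]] = [[-67/3, -44/9, 0], [220/9, 157/9, 0], [0, 0, 400/9]]; det M1 = -8750800/729
M2 = [[0, E_v/2, G_u/2], [E_v/2, E, F], [G_u/2, F, G]] = [[0, 0, -220/9], [0, 157/9, 0], [-220/9, 0, 400/9]]; det M2 = -7598800/729
det M1 - det M2 = -128000/81; K = -128000/81 / (62800/81)^2 = -324/123245

Answer: K = -324/123245


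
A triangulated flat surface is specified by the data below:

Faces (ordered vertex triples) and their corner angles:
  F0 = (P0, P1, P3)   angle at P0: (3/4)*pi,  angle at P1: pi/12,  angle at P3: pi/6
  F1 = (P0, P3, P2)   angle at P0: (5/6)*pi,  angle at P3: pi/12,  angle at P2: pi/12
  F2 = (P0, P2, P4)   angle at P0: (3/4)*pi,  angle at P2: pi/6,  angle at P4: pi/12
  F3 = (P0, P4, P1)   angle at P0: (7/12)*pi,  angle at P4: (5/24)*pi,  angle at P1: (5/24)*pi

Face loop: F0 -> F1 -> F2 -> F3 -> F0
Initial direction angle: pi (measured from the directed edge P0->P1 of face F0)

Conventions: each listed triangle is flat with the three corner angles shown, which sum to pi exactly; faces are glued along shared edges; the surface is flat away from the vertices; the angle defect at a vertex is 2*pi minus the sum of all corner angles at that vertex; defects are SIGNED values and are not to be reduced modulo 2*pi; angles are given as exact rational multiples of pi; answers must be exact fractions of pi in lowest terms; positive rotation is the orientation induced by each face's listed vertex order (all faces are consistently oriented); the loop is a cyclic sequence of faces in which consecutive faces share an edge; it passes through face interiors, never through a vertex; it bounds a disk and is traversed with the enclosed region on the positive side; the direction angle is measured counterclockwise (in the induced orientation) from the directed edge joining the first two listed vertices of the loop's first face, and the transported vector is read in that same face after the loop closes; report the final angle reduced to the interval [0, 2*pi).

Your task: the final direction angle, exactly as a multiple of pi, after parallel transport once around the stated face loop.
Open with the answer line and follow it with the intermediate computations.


Answer: final direction angle = pi/12

enclosed vertex P0: corner angles sum to (35/12)*pi, defect = 2*pi - (35/12)*pi = (-11/12)*pi
transport around the loop rotates by the sum of enclosed defects; add to the initial angle mod 2*pi
final angle = pi - (11/12)*pi = pi/12 (mod 2*pi)
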